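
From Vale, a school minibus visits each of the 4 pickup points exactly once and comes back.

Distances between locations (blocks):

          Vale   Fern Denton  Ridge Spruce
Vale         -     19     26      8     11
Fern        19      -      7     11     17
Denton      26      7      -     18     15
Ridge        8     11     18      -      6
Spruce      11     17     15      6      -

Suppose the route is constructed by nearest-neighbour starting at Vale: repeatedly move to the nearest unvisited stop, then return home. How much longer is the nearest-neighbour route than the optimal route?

Excess over optimum: 3 blocks.

Vale: Ridge=8, Spruce=11, Fern=19, Denton=26 ⇒ Ridge
Ridge: Spruce=6, Fern=11, Denton=18 ⇒ Spruce
Spruce: Denton=15, Fern=17 ⇒ Denton
Denton: Fern=7 ⇒ Fern
NN route Vale → Ridge → Spruce → Denton → Fern → Vale costs 55.
Optimal: Vale → Ridge → Fern → Denton → Spruce → Vale costs 52 (by enumerating all 12 distinct tours).
Excess = 55 − 52 = 3.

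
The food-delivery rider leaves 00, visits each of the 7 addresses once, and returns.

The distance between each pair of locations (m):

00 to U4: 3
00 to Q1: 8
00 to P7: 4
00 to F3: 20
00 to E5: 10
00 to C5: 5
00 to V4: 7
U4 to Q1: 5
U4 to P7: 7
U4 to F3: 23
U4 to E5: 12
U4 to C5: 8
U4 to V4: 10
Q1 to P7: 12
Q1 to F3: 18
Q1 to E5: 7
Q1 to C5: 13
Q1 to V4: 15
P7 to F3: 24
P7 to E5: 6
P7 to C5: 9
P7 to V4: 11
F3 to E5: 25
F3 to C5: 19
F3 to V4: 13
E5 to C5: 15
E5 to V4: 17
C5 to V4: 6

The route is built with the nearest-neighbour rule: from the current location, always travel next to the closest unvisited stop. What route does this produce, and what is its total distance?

Total distance 69 m via the nearest-neighbour route 00 → U4 → Q1 → E5 → P7 → C5 → V4 → F3 → 00.

From 00: distances to unvisited — U4=3, P7=4, C5=5, V4=7, Q1=8, E5=10, F3=20. Nearest is U4 (3).
From U4: distances to unvisited — Q1=5, P7=7, C5=8, V4=10, E5=12, F3=23. Nearest is Q1 (5).
From Q1: distances to unvisited — E5=7, P7=12, C5=13, V4=15, F3=18. Nearest is E5 (7).
From E5: distances to unvisited — P7=6, C5=15, V4=17, F3=25. Nearest is P7 (6).
From P7: distances to unvisited — C5=9, V4=11, F3=24. Nearest is C5 (9).
From C5: distances to unvisited — V4=6, F3=19. Nearest is V4 (6).
From V4: distances to unvisited — F3=13. Nearest is F3 (13).
Return F3→00: 20.
Total = 3 + 5 + 7 + 6 + 9 + 6 + 13 + 20 = 69.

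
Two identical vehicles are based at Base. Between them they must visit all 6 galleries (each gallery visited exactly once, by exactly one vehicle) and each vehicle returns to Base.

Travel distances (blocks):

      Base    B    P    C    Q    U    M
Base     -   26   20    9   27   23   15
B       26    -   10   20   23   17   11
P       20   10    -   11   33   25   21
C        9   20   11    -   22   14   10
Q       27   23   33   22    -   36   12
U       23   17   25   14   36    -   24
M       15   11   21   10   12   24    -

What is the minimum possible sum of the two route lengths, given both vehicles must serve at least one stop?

Check every non-empty split of the stops between the two vehicles; for each half take its own optimal tour:
  {B} + {P, C, Q, U, M}: 52 + 108 = 160
  {P} + {B, C, Q, U, M}: 40 + 90 = 130
  {B, P} + {C, Q, U, M}: 56 + 86 = 142
  {C} + {B, P, Q, U, M}: 18 + 108 = 126
  {B, C} + {P, Q, U, M}: 55 + 108 = 163
  {P, C} + {B, Q, U, M}: 40 + 90 = 130
  … (31 splits in total)
  {B, P, C, U} + {Q, M}: 70 + 54 = 124  ← best
Best: vehicle 1 Base → P → B → U → C → Base = 70; vehicle 2 Base → Q → M → Base = 54; combined 124.

124 blocks — the smallest possible combined total.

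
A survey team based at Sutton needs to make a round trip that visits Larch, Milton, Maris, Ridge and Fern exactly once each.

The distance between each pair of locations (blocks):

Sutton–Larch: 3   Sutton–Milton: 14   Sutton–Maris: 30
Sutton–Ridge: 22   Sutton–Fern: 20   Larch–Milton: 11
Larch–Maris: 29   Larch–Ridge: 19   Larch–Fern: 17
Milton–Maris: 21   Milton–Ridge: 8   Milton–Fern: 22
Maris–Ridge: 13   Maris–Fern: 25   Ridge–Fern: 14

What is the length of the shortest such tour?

Shortest round trip = 80 blocks.

With 5 stops there are 5!/2 = 60 distinct round trips (a route and its reverse cost the same).
Sutton-Larch-Milton-Maris-Ridge-Fern-Sutton: 3+11+21+13+14+20 = 82
Sutton-Larch-Milton-Maris-Fern-Ridge-Sutton: 3+11+21+25+14+22 = 96
Sutton-Larch-Milton-Ridge-Maris-Fern-Sutton: 3+11+8+13+25+20 = 80
Sutton-Larch-Milton-Ridge-Fern-Maris-Sutton: 3+11+8+14+25+30 = 91
Sutton-Larch-Milton-Fern-Maris-Ridge-Sutton: 3+11+22+25+13+22 = 96
Sutton-Larch-Milton-Fern-Ridge-Maris-Sutton: 3+11+22+14+13+30 = 93
Sutton-Larch-Maris-Milton-Ridge-Fern-Sutton: 3+29+21+8+14+20 = 95
Sutton-Larch-Maris-Milton-Fern-Ridge-Sutton: 3+29+21+22+14+22 = 111
Sutton-Larch-Maris-Ridge-Milton-Fern-Sutton: 3+29+13+8+22+20 = 95
Sutton-Larch-Maris-Ridge-Fern-Milton-Sutton: 3+29+13+14+22+14 = 95
Sutton-Larch-Maris-Fern-Milton-Ridge-Sutton: 3+29+25+22+8+22 = 109
Sutton-Larch-Maris-Fern-Ridge-Milton-Sutton: 3+29+25+14+8+14 = 93
Sutton-Larch-Ridge-Milton-Maris-Fern-Sutton: 3+19+8+21+25+20 = 96
Sutton-Larch-Ridge-Milton-Fern-Maris-Sutton: 3+19+8+22+25+30 = 107
… (46 more)
The minimum is 80.
One optimal route: Sutton → Larch → Milton → Ridge → Maris → Fern → Sutton (or its reverse).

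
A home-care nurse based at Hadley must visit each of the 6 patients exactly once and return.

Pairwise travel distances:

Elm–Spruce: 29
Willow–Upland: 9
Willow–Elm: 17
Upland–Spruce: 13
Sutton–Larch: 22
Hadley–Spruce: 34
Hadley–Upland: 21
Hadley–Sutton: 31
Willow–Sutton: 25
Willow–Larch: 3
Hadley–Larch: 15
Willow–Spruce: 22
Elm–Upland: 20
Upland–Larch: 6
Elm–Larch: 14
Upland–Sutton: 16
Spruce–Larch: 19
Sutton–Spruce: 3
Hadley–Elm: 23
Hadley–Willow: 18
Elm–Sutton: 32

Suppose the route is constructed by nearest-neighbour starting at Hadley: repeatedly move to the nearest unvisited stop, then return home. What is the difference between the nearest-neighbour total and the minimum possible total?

The nearest-neighbour route is 2 longer than optimal.

From Hadley: Larch=15, Willow=18, Upland=21, Elm=23, Sutton=31, Spruce=34 → choose Larch (15).
From Larch: Willow=3, Upland=6, Elm=14, Spruce=19, Sutton=22 → choose Willow (3).
From Willow: Upland=9, Elm=17, Spruce=22, Sutton=25 → choose Upland (9).
From Upland: Spruce=13, Sutton=16, Elm=20 → choose Spruce (13).
From Spruce: Sutton=3, Elm=29 → choose Sutton (3).
From Sutton: Elm=32 → choose Elm (32).
NN route Hadley → Larch → Willow → Upland → Spruce → Sutton → Elm → Hadley costs 98.
Optimal: Hadley → Elm → Willow → Larch → Upland → Spruce → Sutton → Hadley costs 96 (by enumerating all 360 distinct tours).
Excess = 98 − 96 = 2.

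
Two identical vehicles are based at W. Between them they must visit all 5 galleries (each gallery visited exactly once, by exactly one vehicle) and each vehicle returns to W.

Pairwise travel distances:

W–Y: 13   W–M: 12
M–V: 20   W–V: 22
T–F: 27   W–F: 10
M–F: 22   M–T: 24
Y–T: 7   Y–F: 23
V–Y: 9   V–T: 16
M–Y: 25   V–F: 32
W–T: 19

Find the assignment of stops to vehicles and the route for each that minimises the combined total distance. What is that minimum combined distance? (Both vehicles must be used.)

There are 2^4 − 1 = 15 ways to divide the 5 stops into two non-empty groups. For each, the best each vehicle can do is its own shortest tour through its group:
  {M} + {V, Y, T, F}: 24 + 75 = 99
  {V} + {M, Y, T, F}: 44 + 76 = 120
  {M, V} + {Y, T, F}: 54 + 57 = 111
  {Y} + {M, V, T, F}: 26 + 85 = 111
  {M, Y} + {V, T, F}: 50 + 75 = 125
  {V, Y} + {M, T, F}: 44 + 73 = 117
  … (15 splits in total)
  {M, V, Y, T} + {F}: 67 + 20 = 87  ← best
Best: vehicle 1 W → M → V → Y → T → W = 67; vehicle 2 W → F → W = 20; combined 87.

87 — the smallest possible combined total.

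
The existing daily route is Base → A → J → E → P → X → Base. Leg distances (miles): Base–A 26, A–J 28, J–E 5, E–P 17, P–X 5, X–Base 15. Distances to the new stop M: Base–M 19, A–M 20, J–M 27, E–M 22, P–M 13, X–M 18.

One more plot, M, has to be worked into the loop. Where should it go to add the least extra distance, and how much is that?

Adding 13 miles by placing M on the Base–A leg.

Insertion cost between consecutive stops i–j is d(i,M) + d(M,j) − d(i,j):
  between Base and A: 19 + 20 − 26 = 13
  between A and J: 20 + 27 − 28 = 19
  between J and E: 27 + 22 − 5 = 44
  between E and P: 22 + 13 − 17 = 18
  between P and X: 13 + 18 − 5 = 26
  between X and Base: 18 + 19 − 15 = 22
Cheapest insertion is between Base and A, adding 13.
New total = 96 + 13 = 109.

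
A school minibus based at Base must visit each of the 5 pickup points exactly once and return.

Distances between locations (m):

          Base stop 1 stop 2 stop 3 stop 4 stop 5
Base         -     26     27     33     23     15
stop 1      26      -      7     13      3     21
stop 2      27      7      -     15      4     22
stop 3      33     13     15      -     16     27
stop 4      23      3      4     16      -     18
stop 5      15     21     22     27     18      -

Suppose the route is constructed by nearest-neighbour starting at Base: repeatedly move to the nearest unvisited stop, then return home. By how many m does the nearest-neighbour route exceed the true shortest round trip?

From Base: stop 5=15, stop 4=23, stop 1=26, stop 2=27, stop 3=33 → choose stop 5 (15).
From stop 5: stop 4=18, stop 1=21, stop 2=22, stop 3=27 → choose stop 4 (18).
From stop 4: stop 1=3, stop 2=4, stop 3=16 → choose stop 1 (3).
From stop 1: stop 2=7, stop 3=13 → choose stop 2 (7).
From stop 2: stop 3=15 → choose stop 3 (15).
NN route Base → stop 5 → stop 4 → stop 1 → stop 2 → stop 3 → Base costs 91.
Optimal: Base → stop 2 → stop 4 → stop 1 → stop 3 → stop 5 → Base costs 89 (by enumerating all 60 distinct tours).
Excess = 91 − 89 = 2.

2 m longer than the optimal tour.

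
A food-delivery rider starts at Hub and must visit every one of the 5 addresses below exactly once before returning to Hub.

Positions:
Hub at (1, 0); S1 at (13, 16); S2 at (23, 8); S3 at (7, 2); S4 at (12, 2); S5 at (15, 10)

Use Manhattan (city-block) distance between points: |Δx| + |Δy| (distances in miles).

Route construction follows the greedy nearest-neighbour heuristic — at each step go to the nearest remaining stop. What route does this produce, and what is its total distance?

Total distance 80 miles via the nearest-neighbour route Hub → S3 → S4 → S5 → S1 → S2 → Hub.

At Hub the remaining stops are S3 8, S4 13, S5 24, S1 28, S2 30; go to S3.
At S3 the remaining stops are S4 5, S5 16, S1 20, S2 22; go to S4.
At S4 the remaining stops are S5 11, S1 15, S2 17; go to S5.
At S5 the remaining stops are S1 8, S2 10; go to S1.
At S1 the remaining stops are S2 18; go to S2.
Return S2→Hub: 30.
Total = 8 + 5 + 11 + 8 + 18 + 30 = 80.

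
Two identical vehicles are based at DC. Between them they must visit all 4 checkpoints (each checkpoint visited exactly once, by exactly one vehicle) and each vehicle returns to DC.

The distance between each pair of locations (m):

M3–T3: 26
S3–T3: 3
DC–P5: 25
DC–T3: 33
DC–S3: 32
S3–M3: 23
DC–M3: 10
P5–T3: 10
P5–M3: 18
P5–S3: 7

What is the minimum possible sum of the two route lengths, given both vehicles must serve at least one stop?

Minimum combined distance: 88 m.

Check every non-empty split of the stops between the two vehicles; for each half take its own optimal tour:
  {P5} + {S3, M3, T3}: 50 + 69 = 119
  {S3} + {P5, M3, T3}: 64 + 71 = 135
  {P5, S3} + {M3, T3}: 64 + 69 = 133
  {M3} + {P5, S3, T3}: 20 + 68 = 88
  {P5, M3} + {S3, T3}: 53 + 68 = 121
  {S3, M3} + {P5, T3}: 65 + 68 = 133
  … (7 splits in total)
Best: vehicle 1 DC → M3 → DC = 20; vehicle 2 DC → P5 → S3 → T3 → DC = 68; combined 88.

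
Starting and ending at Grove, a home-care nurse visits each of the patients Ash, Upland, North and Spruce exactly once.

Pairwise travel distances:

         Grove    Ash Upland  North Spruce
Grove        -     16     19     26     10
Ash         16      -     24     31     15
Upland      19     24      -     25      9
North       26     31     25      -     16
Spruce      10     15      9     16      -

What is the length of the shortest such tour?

Grove → Ash → Upland → North → Spruce → Grove: 16+24+25+16+10 = 91
Grove → Ash → Upland → Spruce → North → Grove: 16+24+9+16+26 = 91
Grove → Ash → North → Upland → Spruce → Grove: 16+31+25+9+10 = 91
Grove → Ash → North → Spruce → Upland → Grove: 16+31+16+9+19 = 91
Grove → Ash → Spruce → Upland → North → Grove: 16+15+9+25+26 = 91
Grove → Ash → Spruce → North → Upland → Grove: 16+15+16+25+19 = 91
Grove → Upland → Ash → North → Spruce → Grove: 19+24+31+16+10 = 100
Grove → Upland → Ash → Spruce → North → Grove: 19+24+15+16+26 = 100
Grove → Upland → North → Ash → Spruce → Grove: 19+25+31+15+10 = 100
Grove → Upland → Spruce → Ash → North → Grove: 19+9+15+31+26 = 100
Grove → North → Ash → Upland → Spruce → Grove: 26+31+24+9+10 = 100
Grove → North → Upland → Ash → Spruce → Grove: 26+25+24+15+10 = 100
The minimum is 91.
One optimal route: Grove → Ash → Upland → North → Spruce → Grove (or its reverse).

Shortest round trip = 91.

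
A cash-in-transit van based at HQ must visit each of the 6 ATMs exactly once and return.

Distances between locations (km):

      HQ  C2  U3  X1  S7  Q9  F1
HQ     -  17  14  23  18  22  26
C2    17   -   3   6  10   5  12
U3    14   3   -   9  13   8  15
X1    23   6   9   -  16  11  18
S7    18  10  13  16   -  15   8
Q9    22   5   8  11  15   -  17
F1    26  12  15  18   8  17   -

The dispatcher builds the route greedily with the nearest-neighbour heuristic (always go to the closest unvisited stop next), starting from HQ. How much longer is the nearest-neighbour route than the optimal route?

Excess over optimum: 6 km.

HQ: U3=14, C2=17, S7=18, Q9=22, X1=23, F1=26 ⇒ U3
U3: C2=3, Q9=8, X1=9, S7=13, F1=15 ⇒ C2
C2: Q9=5, X1=6, S7=10, F1=12 ⇒ Q9
Q9: X1=11, S7=15, F1=17 ⇒ X1
X1: S7=16, F1=18 ⇒ S7
S7: F1=8 ⇒ F1
NN route HQ → U3 → C2 → Q9 → X1 → S7 → F1 → HQ costs 83.
Optimal: HQ → U3 → C2 → X1 → Q9 → F1 → S7 → HQ costs 77 (by enumerating all 360 distinct tours).
Excess = 83 − 77 = 6.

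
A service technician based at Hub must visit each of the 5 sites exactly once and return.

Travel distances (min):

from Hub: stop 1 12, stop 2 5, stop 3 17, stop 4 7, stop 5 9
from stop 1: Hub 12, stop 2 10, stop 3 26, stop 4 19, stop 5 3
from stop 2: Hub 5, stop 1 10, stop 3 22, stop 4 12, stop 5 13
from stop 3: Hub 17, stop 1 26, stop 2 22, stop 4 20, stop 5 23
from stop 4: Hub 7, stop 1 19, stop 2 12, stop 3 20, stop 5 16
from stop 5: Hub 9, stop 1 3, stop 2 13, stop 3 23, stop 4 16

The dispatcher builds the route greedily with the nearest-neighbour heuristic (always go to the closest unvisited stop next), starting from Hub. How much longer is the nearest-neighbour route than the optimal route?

Excess over optimum: 3 min.

Hub: stop 2=5, stop 4=7, stop 5=9, stop 1=12, stop 3=17 ⇒ stop 2
stop 2: stop 1=10, stop 4=12, stop 5=13, stop 3=22 ⇒ stop 1
stop 1: stop 5=3, stop 4=19, stop 3=26 ⇒ stop 5
stop 5: stop 4=16, stop 3=23 ⇒ stop 4
stop 4: stop 3=20 ⇒ stop 3
NN route Hub → stop 2 → stop 1 → stop 5 → stop 4 → stop 3 → Hub costs 71.
Optimal: Hub → stop 2 → stop 1 → stop 5 → stop 3 → stop 4 → Hub costs 68 (by enumerating all 60 distinct tours).
Excess = 71 − 68 = 3.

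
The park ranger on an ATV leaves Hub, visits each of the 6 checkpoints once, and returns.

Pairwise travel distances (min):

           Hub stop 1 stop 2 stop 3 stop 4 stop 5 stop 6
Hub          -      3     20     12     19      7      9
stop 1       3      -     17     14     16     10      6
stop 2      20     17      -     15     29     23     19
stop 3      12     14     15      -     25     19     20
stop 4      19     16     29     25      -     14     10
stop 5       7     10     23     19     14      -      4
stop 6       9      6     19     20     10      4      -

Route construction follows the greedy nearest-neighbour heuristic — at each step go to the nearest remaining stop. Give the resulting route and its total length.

87 min along Hub → stop 1 → stop 6 → stop 5 → stop 4 → stop 3 → stop 2 → Hub.

At Hub the remaining stops are stop 1 3, stop 5 7, stop 6 9, stop 3 12, stop 4 19, stop 2 20; go to stop 1.
At stop 1 the remaining stops are stop 6 6, stop 5 10, stop 3 14, stop 4 16, stop 2 17; go to stop 6.
At stop 6 the remaining stops are stop 5 4, stop 4 10, stop 2 19, stop 3 20; go to stop 5.
At stop 5 the remaining stops are stop 4 14, stop 3 19, stop 2 23; go to stop 4.
At stop 4 the remaining stops are stop 3 25, stop 2 29; go to stop 3.
At stop 3 the remaining stops are stop 2 15; go to stop 2.
Return stop 2→Hub: 20.
Total = 3 + 6 + 4 + 14 + 25 + 15 + 20 = 87.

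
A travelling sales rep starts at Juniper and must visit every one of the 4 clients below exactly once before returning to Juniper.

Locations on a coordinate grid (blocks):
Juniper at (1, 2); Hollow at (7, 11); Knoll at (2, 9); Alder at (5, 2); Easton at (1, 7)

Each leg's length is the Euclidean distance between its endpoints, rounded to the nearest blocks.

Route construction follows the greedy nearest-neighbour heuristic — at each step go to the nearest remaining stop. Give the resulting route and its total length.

From Juniper: distances to unvisited — Alder=4, Easton=5, Knoll=7, Hollow=11. Nearest is Alder (4).
From Alder: distances to unvisited — Easton=6, Knoll=8, Hollow=9. Nearest is Easton (6).
From Easton: distances to unvisited — Knoll=2, Hollow=7. Nearest is Knoll (2).
From Knoll: distances to unvisited — Hollow=5. Nearest is Hollow (5).
Return Hollow→Juniper: 11.
Total = 4 + 6 + 2 + 5 + 11 = 28.

28 blocks along Juniper → Alder → Easton → Knoll → Hollow → Juniper.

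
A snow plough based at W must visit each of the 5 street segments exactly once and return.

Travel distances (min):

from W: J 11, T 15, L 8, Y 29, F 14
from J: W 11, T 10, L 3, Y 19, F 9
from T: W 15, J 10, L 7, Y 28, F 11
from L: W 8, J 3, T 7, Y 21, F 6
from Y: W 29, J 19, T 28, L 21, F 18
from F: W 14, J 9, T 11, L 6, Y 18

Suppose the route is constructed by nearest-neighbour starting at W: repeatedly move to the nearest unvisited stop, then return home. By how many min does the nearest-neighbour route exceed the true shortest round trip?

14 min longer than the optimal tour.

From W: L=8, J=11, F=14, T=15, Y=29 → choose L (8).
From L: J=3, F=6, T=7, Y=21 → choose J (3).
From J: F=9, T=10, Y=19 → choose F (9).
From F: T=11, Y=18 → choose T (11).
From T: Y=28 → choose Y (28).
NN route W → L → J → F → T → Y → W costs 88.
Optimal: W → J → Y → F → T → L → W costs 74 (by enumerating all 60 distinct tours).
Excess = 88 − 74 = 14.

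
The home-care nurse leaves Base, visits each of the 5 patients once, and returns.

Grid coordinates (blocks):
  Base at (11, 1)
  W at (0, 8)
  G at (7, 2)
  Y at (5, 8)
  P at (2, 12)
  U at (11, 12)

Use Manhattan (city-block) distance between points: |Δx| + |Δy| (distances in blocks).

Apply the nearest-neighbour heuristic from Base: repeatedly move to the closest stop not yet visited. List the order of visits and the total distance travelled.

At Base the remaining stops are G 5, U 11, Y 13, W 18, P 20; go to G.
At G the remaining stops are Y 8, W 13, U 14, P 15; go to Y.
At Y the remaining stops are W 5, P 7, U 10; go to W.
At W the remaining stops are P 6, U 15; go to P.
At P the remaining stops are U 9; go to U.
Return U→Base: 11.
Total = 5 + 8 + 5 + 6 + 9 + 11 = 44.

Nearest-neighbour total = 44 blocks; route Base → G → Y → W → P → U → Base.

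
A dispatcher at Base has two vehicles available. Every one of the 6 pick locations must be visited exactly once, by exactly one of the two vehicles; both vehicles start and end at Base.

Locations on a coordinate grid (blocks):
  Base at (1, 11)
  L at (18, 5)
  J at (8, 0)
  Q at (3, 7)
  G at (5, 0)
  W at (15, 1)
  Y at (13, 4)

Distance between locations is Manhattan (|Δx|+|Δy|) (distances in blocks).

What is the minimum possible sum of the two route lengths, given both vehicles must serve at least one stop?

Try each way of splitting the stops between the two vehicles (each non-empty) and, for each split, find the best tour for each vehicle:
  {L} + {J, Q, G, W, Y}: 46 + 50 = 96
  {J} + {L, Q, G, W, Y}: 36 + 58 = 94
  {L, J} + {Q, G, W, Y}: 56 + 50 = 106
  {Q} + {L, J, G, W, Y}: 12 + 58 = 70
  {L, Q} + {J, G, W, Y}: 46 + 50 = 96
  {J, Q} + {L, G, W, Y}: 36 + 58 = 94
  … (31 splits in total)
Best: vehicle 1 Base → Q → Base = 12; vehicle 2 Base → G → J → W → L → Y → Base = 58; combined 70.

Minimum combined distance: 70 blocks.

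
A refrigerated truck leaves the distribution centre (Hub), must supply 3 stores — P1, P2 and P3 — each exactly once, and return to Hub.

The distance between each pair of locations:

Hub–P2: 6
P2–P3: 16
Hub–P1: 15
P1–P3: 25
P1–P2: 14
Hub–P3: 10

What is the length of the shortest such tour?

There are 3 distinct closed tours to check (reversals are equivalent).
Hub - P1 - P2 - P3 - Hub: 15+14+16+10 = 55
Hub - P1 - P3 - P2 - Hub: 15+25+16+6 = 62
Hub - P2 - P1 - P3 - Hub: 6+14+25+10 = 55
The minimum is 55.
One optimal route: Hub → P1 → P2 → P3 → Hub (or its reverse).

Shortest round trip = 55.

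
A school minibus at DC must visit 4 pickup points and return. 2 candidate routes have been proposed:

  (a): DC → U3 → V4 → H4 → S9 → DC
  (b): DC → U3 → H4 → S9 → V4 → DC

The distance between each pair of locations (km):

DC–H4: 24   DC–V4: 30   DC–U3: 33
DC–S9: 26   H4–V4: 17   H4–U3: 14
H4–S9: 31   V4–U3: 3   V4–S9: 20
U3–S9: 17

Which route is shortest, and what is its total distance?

Shortest is (a), total 110 km.

(a): 33 + 3 + 17 + 31 + 26 = 110
(b): 33 + 14 + 31 + 20 + 30 = 128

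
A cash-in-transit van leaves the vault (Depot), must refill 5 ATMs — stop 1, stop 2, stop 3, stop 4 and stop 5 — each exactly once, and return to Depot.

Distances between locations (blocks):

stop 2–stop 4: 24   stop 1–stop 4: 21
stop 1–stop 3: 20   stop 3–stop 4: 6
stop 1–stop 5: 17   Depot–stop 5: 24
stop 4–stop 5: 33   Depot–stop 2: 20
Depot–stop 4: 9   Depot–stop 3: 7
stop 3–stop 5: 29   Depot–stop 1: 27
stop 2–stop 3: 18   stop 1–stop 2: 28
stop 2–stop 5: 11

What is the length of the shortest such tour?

Depot → stop 1 → stop 2 → stop 3 → stop 4 → stop 5 → Depot: 27+28+18+6+33+24 = 136
Depot → stop 1 → stop 2 → stop 3 → stop 5 → stop 4 → Depot: 27+28+18+29+33+9 = 144
Depot → stop 1 → stop 2 → stop 4 → stop 3 → stop 5 → Depot: 27+28+24+6+29+24 = 138
Depot → stop 1 → stop 2 → stop 4 → stop 5 → stop 3 → Depot: 27+28+24+33+29+7 = 148
Depot → stop 1 → stop 2 → stop 5 → stop 3 → stop 4 → Depot: 27+28+11+29+6+9 = 110
Depot → stop 1 → stop 2 → stop 5 → stop 4 → stop 3 → Depot: 27+28+11+33+6+7 = 112
Depot → stop 1 → stop 3 → stop 2 → stop 4 → stop 5 → Depot: 27+20+18+24+33+24 = 146
Depot → stop 1 → stop 3 → stop 2 → stop 5 → stop 4 → Depot: 27+20+18+11+33+9 = 118
Depot → stop 1 → stop 3 → stop 4 → stop 2 → stop 5 → Depot: 27+20+6+24+11+24 = 112
Depot → stop 1 → stop 3 → stop 4 → stop 5 → stop 2 → Depot: 27+20+6+33+11+20 = 117
Depot → stop 1 → stop 3 → stop 5 → stop 2 → stop 4 → Depot: 27+20+29+11+24+9 = 120
Depot → stop 1 → stop 3 → stop 5 → stop 4 → stop 2 → Depot: 27+20+29+33+24+20 = 153
Depot → stop 1 → stop 4 → stop 2 → stop 3 → stop 5 → Depot: 27+21+24+18+29+24 = 143
Depot → stop 1 → stop 4 → stop 2 → stop 5 → stop 3 → Depot: 27+21+24+11+29+7 = 119
… (46 more)
Depot → stop 2 → stop 5 → stop 1 → stop 4 → stop 3 → Depot: 20+11+17+21+6+7 = 82  ← best
The minimum is 82.
One optimal route: Depot → stop 2 → stop 5 → stop 1 → stop 4 → stop 3 → Depot (or its reverse).

Minimum total distance: 82 blocks.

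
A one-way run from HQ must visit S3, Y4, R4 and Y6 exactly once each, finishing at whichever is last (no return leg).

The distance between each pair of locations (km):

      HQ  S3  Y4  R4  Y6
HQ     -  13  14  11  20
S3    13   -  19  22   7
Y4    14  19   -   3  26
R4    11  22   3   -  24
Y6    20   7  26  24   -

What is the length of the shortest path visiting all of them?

Minimum one-way distance = 40 km.

There are 4! = 24 possible orderings.
HQ → S3 → Y4 → R4 → Y6: 13+19+3+24 = 59
HQ → S3 → Y4 → Y6 → R4: 13+19+26+24 = 82
HQ → S3 → R4 → Y4 → Y6: 13+22+3+26 = 64
HQ → S3 → R4 → Y6 → Y4: 13+22+24+26 = 85
HQ → S3 → Y6 → Y4 → R4: 13+7+26+3 = 49
HQ → S3 → Y6 → R4 → Y4: 13+7+24+3 = 47
HQ → Y4 → S3 → R4 → Y6: 14+19+22+24 = 79
HQ → Y4 → S3 → Y6 → R4: 14+19+7+24 = 64
HQ → Y4 → R4 → S3 → Y6: 14+3+22+7 = 46
HQ → Y4 → R4 → Y6 → S3: 14+3+24+7 = 48
HQ → Y4 → Y6 → S3 → R4: 14+26+7+22 = 69
HQ → Y4 → Y6 → R4 → S3: 14+26+24+22 = 86
HQ → R4 → S3 → Y4 → Y6: 11+22+19+26 = 78
HQ → R4 → S3 → Y6 → Y4: 11+22+7+26 = 66
… (10 more)
HQ → R4 → Y4 → S3 → Y6: 11+3+19+7 = 40  ← best
The minimum is 40.
One shortest path: HQ → R4 → Y4 → S3 → Y6.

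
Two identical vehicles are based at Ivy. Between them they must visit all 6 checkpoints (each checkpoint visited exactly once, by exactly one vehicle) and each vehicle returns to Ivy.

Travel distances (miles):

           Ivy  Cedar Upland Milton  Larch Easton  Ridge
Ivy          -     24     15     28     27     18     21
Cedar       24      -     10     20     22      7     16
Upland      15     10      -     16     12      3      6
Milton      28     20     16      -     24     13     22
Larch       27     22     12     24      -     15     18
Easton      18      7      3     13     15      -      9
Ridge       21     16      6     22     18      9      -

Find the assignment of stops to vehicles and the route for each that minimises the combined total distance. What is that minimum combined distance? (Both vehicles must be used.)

137 miles — the smallest possible combined total.

There are 2^5 − 1 = 31 ways to divide the 6 stops into two non-empty groups. For each, the best each vehicle can do is its own shortest tour through its group:
  {Cedar} + {Upland, Milton, Larch, Easton, Ridge}: 48 + 94 = 142
  {Upland} + {Cedar, Milton, Larch, Easton, Ridge}: 30 + 107 = 137
  {Cedar, Upland} + {Milton, Larch, Easton, Ridge}: 49 + 94 = 143
  {Milton} + {Cedar, Upland, Larch, Easton, Ridge}: 56 + 85 = 141
  {Cedar, Milton} + {Upland, Larch, Easton, Ridge}: 72 + 72 = 144
  {Upland, Milton} + {Cedar, Larch, Easton, Ridge}: 59 + 85 = 144
  … (31 splits in total)
Best: vehicle 1 Ivy → Upland → Ivy = 30; vehicle 2 Ivy → Cedar → Easton → Milton → Larch → Ridge → Ivy = 107; combined 137.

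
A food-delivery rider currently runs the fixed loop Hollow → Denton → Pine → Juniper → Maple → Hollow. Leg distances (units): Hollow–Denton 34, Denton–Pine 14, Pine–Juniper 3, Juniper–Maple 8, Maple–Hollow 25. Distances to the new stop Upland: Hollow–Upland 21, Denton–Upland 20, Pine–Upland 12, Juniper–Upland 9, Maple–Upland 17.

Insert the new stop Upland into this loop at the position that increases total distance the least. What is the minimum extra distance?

Adding 7 by placing Upland on the Hollow–Denton leg.

Insertion cost between consecutive stops i–j is d(i,Upland) + d(Upland,j) − d(i,j):
  between Hollow and Denton: 21 + 20 − 34 = 7
  between Denton and Pine: 20 + 12 − 14 = 18
  between Pine and Juniper: 12 + 9 − 3 = 18
  between Juniper and Maple: 9 + 17 − 8 = 18
  between Maple and Hollow: 17 + 21 − 25 = 13
Cheapest insertion is between Hollow and Denton, adding 7.
New total = 84 + 7 = 91.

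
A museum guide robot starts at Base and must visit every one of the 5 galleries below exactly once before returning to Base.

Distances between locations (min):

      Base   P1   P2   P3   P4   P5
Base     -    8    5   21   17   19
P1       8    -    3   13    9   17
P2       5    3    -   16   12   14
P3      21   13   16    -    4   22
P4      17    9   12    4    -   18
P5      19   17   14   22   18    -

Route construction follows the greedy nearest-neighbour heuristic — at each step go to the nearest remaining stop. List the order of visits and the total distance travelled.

Total distance 62 min via the nearest-neighbour route Base → P2 → P1 → P4 → P3 → P5 → Base.

Base → [P2:5 / P1:8 / P4:17 / P5:19 / P3:21] → P2 (5)
P2 → [P1:3 / P4:12 / P5:14 / P3:16] → P1 (3)
P1 → [P4:9 / P3:13 / P5:17] → P4 (9)
P4 → [P3:4 / P5:18] → P3 (4)
P3 → [P5:22] → P5 (22)
Return P5→Base: 19.
Total = 5 + 3 + 9 + 4 + 22 + 19 = 62.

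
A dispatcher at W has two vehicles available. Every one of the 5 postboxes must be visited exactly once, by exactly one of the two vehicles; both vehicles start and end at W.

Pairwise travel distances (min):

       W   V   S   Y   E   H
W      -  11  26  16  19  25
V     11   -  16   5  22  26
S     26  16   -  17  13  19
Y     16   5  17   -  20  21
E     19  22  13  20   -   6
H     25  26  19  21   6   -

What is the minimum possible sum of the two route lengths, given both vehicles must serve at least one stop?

99 min — the smallest possible combined total.

Try each way of splitting the stops between the two vehicles (each non-empty) and, for each split, find the best tour for each vehicle:
  {V} + {S, Y, E, H}: 22 + 77 = 99
  {S} + {V, Y, E, H}: 52 + 62 = 114
  {V, S} + {Y, E, H}: 53 + 62 = 115
  {Y} + {V, S, E, H}: 32 + 71 = 103
  {V, Y} + {S, E, H}: 32 + 70 = 102
  {S, Y} + {V, E, H}: 59 + 62 = 121
  … (15 splits in total)
Best: vehicle 1 W → V → W = 22; vehicle 2 W → Y → S → E → H → W = 77; combined 99.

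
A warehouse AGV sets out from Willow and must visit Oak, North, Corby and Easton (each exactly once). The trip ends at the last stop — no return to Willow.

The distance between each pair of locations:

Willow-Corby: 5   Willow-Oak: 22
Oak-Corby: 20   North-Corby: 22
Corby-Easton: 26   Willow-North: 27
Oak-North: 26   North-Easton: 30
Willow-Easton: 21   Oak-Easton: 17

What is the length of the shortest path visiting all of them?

70 — the minimum one-way total.

There are 4! = 24 possible orderings.
Willow→Oak→North→Corby→Easton: 22+26+22+26 = 96
Willow→Oak→North→Easton→Corby: 22+26+30+26 = 104
Willow→Oak→Corby→North→Easton: 22+20+22+30 = 94
Willow→Oak→Corby→Easton→North: 22+20+26+30 = 98
Willow→Oak→Easton→North→Corby: 22+17+30+22 = 91
Willow→Oak→Easton→Corby→North: 22+17+26+22 = 87
Willow→North→Oak→Corby→Easton: 27+26+20+26 = 99
Willow→North→Oak→Easton→Corby: 27+26+17+26 = 96
Willow→North→Corby→Oak→Easton: 27+22+20+17 = 86
Willow→North→Corby→Easton→Oak: 27+22+26+17 = 92
Willow→North→Easton→Oak→Corby: 27+30+17+20 = 94
Willow→North→Easton→Corby→Oak: 27+30+26+20 = 103
Willow→Corby→Oak→North→Easton: 5+20+26+30 = 81
Willow→Corby→Oak→Easton→North: 5+20+17+30 = 72
… (10 more)
Willow→Corby→North→Oak→Easton: 5+22+26+17 = 70  ← best
The minimum is 70.
One shortest path: Willow → Corby → North → Oak → Easton.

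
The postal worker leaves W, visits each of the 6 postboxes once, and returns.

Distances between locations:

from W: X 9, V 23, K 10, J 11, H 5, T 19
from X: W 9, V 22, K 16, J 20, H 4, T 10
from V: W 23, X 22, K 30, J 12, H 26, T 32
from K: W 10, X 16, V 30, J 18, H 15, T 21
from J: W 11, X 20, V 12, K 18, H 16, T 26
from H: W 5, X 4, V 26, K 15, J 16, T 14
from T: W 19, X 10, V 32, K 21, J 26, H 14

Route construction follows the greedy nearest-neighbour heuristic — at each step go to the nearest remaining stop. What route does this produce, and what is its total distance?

From W: distances to unvisited — H=5, X=9, K=10, J=11, T=19, V=23. Nearest is H (5).
From H: distances to unvisited — X=4, T=14, K=15, J=16, V=26. Nearest is X (4).
From X: distances to unvisited — T=10, K=16, J=20, V=22. Nearest is T (10).
From T: distances to unvisited — K=21, J=26, V=32. Nearest is K (21).
From K: distances to unvisited — J=18, V=30. Nearest is J (18).
From J: distances to unvisited — V=12. Nearest is V (12).
Return V→W: 23.
Total = 5 + 4 + 10 + 21 + 18 + 12 + 23 = 93.

93 along W → H → X → T → K → J → V → W.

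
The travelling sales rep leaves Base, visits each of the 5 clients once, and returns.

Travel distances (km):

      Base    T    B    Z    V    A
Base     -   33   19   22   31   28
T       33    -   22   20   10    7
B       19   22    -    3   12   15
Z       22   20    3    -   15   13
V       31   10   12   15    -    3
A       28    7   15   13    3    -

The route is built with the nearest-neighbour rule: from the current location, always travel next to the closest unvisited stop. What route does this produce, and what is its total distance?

Nearest-neighbour total = 81 km; route Base → B → Z → A → V → T → Base.

At Base the remaining stops are B 19, Z 22, A 28, V 31, T 33; go to B.
At B the remaining stops are Z 3, V 12, A 15, T 22; go to Z.
At Z the remaining stops are A 13, V 15, T 20; go to A.
At A the remaining stops are V 3, T 7; go to V.
At V the remaining stops are T 10; go to T.
Return T→Base: 33.
Total = 19 + 3 + 13 + 3 + 10 + 33 = 81.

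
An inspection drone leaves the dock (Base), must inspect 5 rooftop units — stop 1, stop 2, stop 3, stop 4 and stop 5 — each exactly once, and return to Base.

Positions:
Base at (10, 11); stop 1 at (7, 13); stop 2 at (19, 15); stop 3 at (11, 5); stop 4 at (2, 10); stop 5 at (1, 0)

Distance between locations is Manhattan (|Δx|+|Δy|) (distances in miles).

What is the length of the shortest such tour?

Minimum total distance: 68 miles.

Base → stop 1 → stop 2 → stop 3 → stop 4 → stop 5 → Base: 5+14+18+14+11+20 = 82
Base → stop 1 → stop 2 → stop 3 → stop 5 → stop 4 → Base: 5+14+18+15+11+9 = 72
Base → stop 1 → stop 2 → stop 4 → stop 3 → stop 5 → Base: 5+14+22+14+15+20 = 90
Base → stop 1 → stop 2 → stop 4 → stop 5 → stop 3 → Base: 5+14+22+11+15+7 = 74
Base → stop 1 → stop 2 → stop 5 → stop 3 → stop 4 → Base: 5+14+33+15+14+9 = 90
Base → stop 1 → stop 2 → stop 5 → stop 4 → stop 3 → Base: 5+14+33+11+14+7 = 84
Base → stop 1 → stop 3 → stop 2 → stop 4 → stop 5 → Base: 5+12+18+22+11+20 = 88
Base → stop 1 → stop 3 → stop 2 → stop 5 → stop 4 → Base: 5+12+18+33+11+9 = 88
Base → stop 1 → stop 3 → stop 4 → stop 2 → stop 5 → Base: 5+12+14+22+33+20 = 106
Base → stop 1 → stop 3 → stop 4 → stop 5 → stop 2 → Base: 5+12+14+11+33+13 = 88
Base → stop 1 → stop 3 → stop 5 → stop 2 → stop 4 → Base: 5+12+15+33+22+9 = 96
Base → stop 1 → stop 3 → stop 5 → stop 4 → stop 2 → Base: 5+12+15+11+22+13 = 78
Base → stop 1 → stop 4 → stop 2 → stop 3 → stop 5 → Base: 5+8+22+18+15+20 = 88
Base → stop 1 → stop 4 → stop 2 → stop 5 → stop 3 → Base: 5+8+22+33+15+7 = 90
… (46 more)
Base → stop 2 → stop 1 → stop 4 → stop 5 → stop 3 → Base: 13+14+8+11+15+7 = 68  ← best
The minimum is 68.
One optimal route: Base → stop 2 → stop 1 → stop 4 → stop 5 → stop 3 → Base (or its reverse).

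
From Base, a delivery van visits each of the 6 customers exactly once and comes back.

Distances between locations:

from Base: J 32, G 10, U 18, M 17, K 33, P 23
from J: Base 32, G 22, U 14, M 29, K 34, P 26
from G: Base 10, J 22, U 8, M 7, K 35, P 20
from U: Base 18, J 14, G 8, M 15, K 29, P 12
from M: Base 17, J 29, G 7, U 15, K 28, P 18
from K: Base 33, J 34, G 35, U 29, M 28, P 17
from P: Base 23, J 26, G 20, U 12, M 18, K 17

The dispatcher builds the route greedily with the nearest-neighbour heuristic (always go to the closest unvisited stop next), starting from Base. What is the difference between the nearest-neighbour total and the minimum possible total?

Base: G=10, M=17, U=18, P=23, J=32, K=33 ⇒ G
G: M=7, U=8, P=20, J=22, K=35 ⇒ M
M: U=15, P=18, K=28, J=29 ⇒ U
U: P=12, J=14, K=29 ⇒ P
P: K=17, J=26 ⇒ K
K: J=34 ⇒ J
NN route Base → G → M → U → P → K → J → Base costs 127.
Optimal: Base → G → U → J → K → P → M → Base costs 118 (by enumerating all 360 distinct tours).
Excess = 127 − 118 = 9.

9 longer than the optimal tour.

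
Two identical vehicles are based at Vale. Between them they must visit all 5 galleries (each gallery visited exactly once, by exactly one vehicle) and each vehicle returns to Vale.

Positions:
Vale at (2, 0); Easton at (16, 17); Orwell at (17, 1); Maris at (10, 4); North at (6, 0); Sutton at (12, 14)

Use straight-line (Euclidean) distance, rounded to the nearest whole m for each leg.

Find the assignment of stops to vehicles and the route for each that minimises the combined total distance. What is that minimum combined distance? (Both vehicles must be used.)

Minimum combined distance: 63 m.

Try each way of splitting the stops between the two vehicles (each non-empty) and, for each split, find the best tour for each vehicle:
  {Easton} + {Orwell, Maris, North, Sutton}: 44 + 48 = 92
  {Orwell} + {Easton, Maris, North, Sutton}: 30 + 46 = 76
  {Easton, Orwell} + {Maris, North, Sutton}: 53 + 37 = 90
  {Maris} + {Easton, Orwell, North, Sutton}: 18 + 53 = 71
  {Easton, Maris} + {Orwell, North, Sutton}: 45 + 46 = 91
  {Orwell, Maris} + {Easton, North, Sutton}: 32 + 46 = 78
  … (15 splits in total)
  {North} + {Easton, Orwell, Maris, Sutton}: 8 + 55 = 63  ← best
Best: vehicle 1 Vale → North → Vale = 8; vehicle 2 Vale → Orwell → Easton → Sutton → Maris → Vale = 55; combined 63.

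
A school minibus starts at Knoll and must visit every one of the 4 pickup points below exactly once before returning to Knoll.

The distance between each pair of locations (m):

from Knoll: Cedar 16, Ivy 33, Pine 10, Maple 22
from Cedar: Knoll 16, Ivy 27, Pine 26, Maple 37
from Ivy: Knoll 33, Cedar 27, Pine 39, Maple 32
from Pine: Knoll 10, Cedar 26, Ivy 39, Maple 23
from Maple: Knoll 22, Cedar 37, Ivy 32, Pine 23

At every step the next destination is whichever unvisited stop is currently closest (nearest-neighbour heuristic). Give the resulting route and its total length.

From Knoll: distances to unvisited — Pine=10, Cedar=16, Maple=22, Ivy=33. Nearest is Pine (10).
From Pine: distances to unvisited — Maple=23, Cedar=26, Ivy=39. Nearest is Maple (23).
From Maple: distances to unvisited — Ivy=32, Cedar=37. Nearest is Ivy (32).
From Ivy: distances to unvisited — Cedar=27. Nearest is Cedar (27).
Return Cedar→Knoll: 16.
Total = 10 + 23 + 32 + 27 + 16 = 108.

Nearest-neighbour total = 108 m; route Knoll → Pine → Maple → Ivy → Cedar → Knoll.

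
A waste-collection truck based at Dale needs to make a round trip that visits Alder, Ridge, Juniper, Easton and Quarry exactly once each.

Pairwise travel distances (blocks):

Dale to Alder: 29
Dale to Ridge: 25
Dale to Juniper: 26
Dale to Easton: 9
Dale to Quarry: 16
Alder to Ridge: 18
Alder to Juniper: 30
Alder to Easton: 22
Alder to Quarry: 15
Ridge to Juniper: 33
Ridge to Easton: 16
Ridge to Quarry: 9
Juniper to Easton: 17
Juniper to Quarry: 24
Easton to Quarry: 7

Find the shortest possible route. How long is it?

There are 60 distinct closed tours to check (reversals are equivalent).
Dale - Alder - Ridge - Juniper - Easton - Quarry - Dale: 29+18+33+17+7+16 = 120
Dale - Alder - Ridge - Juniper - Quarry - Easton - Dale: 29+18+33+24+7+9 = 120
Dale - Alder - Ridge - Easton - Juniper - Quarry - Dale: 29+18+16+17+24+16 = 120
Dale - Alder - Ridge - Easton - Quarry - Juniper - Dale: 29+18+16+7+24+26 = 120
Dale - Alder - Ridge - Quarry - Juniper - Easton - Dale: 29+18+9+24+17+9 = 106
Dale - Alder - Ridge - Quarry - Easton - Juniper - Dale: 29+18+9+7+17+26 = 106
Dale - Alder - Juniper - Ridge - Easton - Quarry - Dale: 29+30+33+16+7+16 = 131
Dale - Alder - Juniper - Ridge - Quarry - Easton - Dale: 29+30+33+9+7+9 = 117
Dale - Alder - Juniper - Easton - Ridge - Quarry - Dale: 29+30+17+16+9+16 = 117
Dale - Alder - Juniper - Easton - Quarry - Ridge - Dale: 29+30+17+7+9+25 = 117
Dale - Alder - Juniper - Quarry - Ridge - Easton - Dale: 29+30+24+9+16+9 = 117
Dale - Alder - Juniper - Quarry - Easton - Ridge - Dale: 29+30+24+7+16+25 = 131
Dale - Alder - Easton - Ridge - Juniper - Quarry - Dale: 29+22+16+33+24+16 = 140
Dale - Alder - Easton - Ridge - Quarry - Juniper - Dale: 29+22+16+9+24+26 = 126
… (46 more)
Dale - Juniper - Alder - Ridge - Quarry - Easton - Dale: 26+30+18+9+7+9 = 99  ← best
The minimum is 99.
One optimal route: Dale → Juniper → Alder → Ridge → Quarry → Easton → Dale (or its reverse).

Shortest round trip = 99 blocks.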